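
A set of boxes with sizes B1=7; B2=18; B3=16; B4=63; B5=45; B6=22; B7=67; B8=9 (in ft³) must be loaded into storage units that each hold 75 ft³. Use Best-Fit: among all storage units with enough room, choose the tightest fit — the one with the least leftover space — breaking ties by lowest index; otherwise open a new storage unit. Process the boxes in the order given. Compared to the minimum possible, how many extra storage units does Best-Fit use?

0

Best-Fit: [7,18,16] [63,9] [45,22] [67] → 4 storage units.
Total size 247 ft³; any packing needs at least ⌈247/75⌉ = 4 storage units.
So 4 is already optimal.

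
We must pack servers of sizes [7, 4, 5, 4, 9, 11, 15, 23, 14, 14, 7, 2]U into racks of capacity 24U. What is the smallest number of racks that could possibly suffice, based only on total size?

5 racks

Total size = 7 + 4 + 5 + 4 + 9 + 11 + 15 + 23 + 14 + 14 + 7 + 2 = 115U.
⌈115 / 24⌉ = 5.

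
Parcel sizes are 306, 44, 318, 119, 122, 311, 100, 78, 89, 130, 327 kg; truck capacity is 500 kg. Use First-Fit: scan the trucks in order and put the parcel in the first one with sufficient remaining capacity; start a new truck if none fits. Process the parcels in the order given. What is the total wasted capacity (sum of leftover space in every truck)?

556

truck 1: place 306 kg, 194 kg left
truck 1: place 44 kg, 150 kg left
truck 2: place 318 kg, 182 kg left
truck 1: place 119 kg, 31 kg left
truck 2: place 122 kg, 60 kg left
truck 3: place 311 kg, 189 kg left
truck 3: place 100 kg, 89 kg left
truck 3: place 78 kg, 11 kg left
truck 4: place 89 kg, 411 kg left
truck 4: place 130 kg, 281 kg left
truck 5: place 327 kg, 173 kg left
5 trucks × 500 kg = 2500 kg; used 1944 kg; unused 556 kg.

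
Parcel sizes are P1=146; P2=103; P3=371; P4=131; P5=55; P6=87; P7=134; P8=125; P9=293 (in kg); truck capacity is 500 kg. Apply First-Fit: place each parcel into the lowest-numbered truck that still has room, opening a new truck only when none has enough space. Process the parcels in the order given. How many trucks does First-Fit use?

truck 1: place P1 (146 kg), 354 kg left
truck 1: place P2 (103 kg), 251 kg left
truck 2: place P3 (371 kg), 129 kg left
truck 1: place P4 (131 kg), 120 kg left
truck 1: place P5 (55 kg), 65 kg left
truck 2: place P6 (87 kg), 42 kg left
truck 3: place P7 (134 kg), 366 kg left
truck 3: place P8 (125 kg), 241 kg left
truck 4: place P9 (293 kg), 207 kg left
Final trucks: [146,103,131,55] [371,87] [134,125] [293].

4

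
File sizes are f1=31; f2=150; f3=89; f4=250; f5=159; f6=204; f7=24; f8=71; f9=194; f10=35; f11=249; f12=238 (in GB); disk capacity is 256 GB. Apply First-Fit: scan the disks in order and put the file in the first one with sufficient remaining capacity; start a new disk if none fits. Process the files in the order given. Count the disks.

8

Put f1 (31 GB) in disk 1; 225 GB remain.
Put f2 (150 GB) in disk 1; 75 GB remain.
Put f3 (89 GB) in disk 2; 167 GB remain.
Put f4 (250 GB) in disk 3; 6 GB remain.
Put f5 (159 GB) in disk 2; 8 GB remain.
Put f6 (204 GB) in disk 4; 52 GB remain.
Put f7 (24 GB) in disk 1; 51 GB remain.
Put f8 (71 GB) in disk 5; 185 GB remain.
Put f9 (194 GB) in disk 6; 62 GB remain.
Put f10 (35 GB) in disk 1; 16 GB remain.
Put f11 (249 GB) in disk 7; 7 GB remain.
Put f12 (238 GB) in disk 8; 18 GB remain.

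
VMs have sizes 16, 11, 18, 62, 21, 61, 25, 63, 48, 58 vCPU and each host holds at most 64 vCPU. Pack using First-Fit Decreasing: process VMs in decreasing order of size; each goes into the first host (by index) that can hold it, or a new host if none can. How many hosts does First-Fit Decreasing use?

Sorted descending: 63, 62, 61, 58, 48, 25, 21, 18, 16, 11.
Put 63 vCPU in host 1; 1 vCPU remain.
Put 62 vCPU in host 2; 2 vCPU remain.
Put 61 vCPU in host 3; 3 vCPU remain.
Put 58 vCPU in host 4; 6 vCPU remain.
Put 48 vCPU in host 5; 16 vCPU remain.
Put 25 vCPU in host 6; 39 vCPU remain.
Put 21 vCPU in host 6; 18 vCPU remain.
Put 18 vCPU in host 6; 0 vCPU remain.
Put 16 vCPU in host 5; 0 vCPU remain.
Put 11 vCPU in host 7; 53 vCPU remain.
Final hosts: [63] [62] [61] [58] [48,16] [25,21,18] [11].

7 hosts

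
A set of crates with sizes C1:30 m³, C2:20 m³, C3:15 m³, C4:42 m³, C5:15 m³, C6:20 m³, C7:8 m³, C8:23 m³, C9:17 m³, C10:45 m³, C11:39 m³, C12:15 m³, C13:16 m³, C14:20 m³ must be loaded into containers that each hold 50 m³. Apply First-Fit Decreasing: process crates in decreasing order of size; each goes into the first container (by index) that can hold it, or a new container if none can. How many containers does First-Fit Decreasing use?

Sorted descending: 45, 42, 39, 30, 23, 20, 20, 20, 17, 16, 15, 15, 15, 8.
45 m³ → container 1 (remaining 5 m³)
42 m³ → container 2 (remaining 8 m³)
39 m³ → container 3 (remaining 11 m³)
30 m³ → container 4 (remaining 20 m³)
23 m³ → container 5 (remaining 27 m³)
20 m³ → container 4 (remaining 0 m³)
20 m³ → container 5 (remaining 7 m³)
20 m³ → container 6 (remaining 30 m³)
17 m³ → container 6 (remaining 13 m³)
16 m³ → container 7 (remaining 34 m³)
15 m³ → container 7 (remaining 19 m³)
15 m³ → container 7 (remaining 4 m³)
15 m³ → container 8 (remaining 35 m³)
8 m³ → container 2 (remaining 0 m³)

8 containers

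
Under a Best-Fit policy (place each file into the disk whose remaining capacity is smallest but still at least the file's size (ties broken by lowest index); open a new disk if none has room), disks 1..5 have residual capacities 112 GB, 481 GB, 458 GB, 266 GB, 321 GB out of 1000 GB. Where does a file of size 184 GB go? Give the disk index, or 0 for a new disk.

Disks with room: disk 2 (481 GB), disk 3 (458 GB), disk 4 (266 GB), disk 5 (321 GB).
Tightest fit is disk 4 with 266 GB free.

4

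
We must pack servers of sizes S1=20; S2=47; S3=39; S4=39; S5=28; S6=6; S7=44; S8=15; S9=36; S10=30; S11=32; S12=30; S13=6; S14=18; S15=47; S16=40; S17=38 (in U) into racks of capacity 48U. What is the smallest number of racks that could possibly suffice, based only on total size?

Total size = 20 + 47 + 39 + 39 + 28 + 6 + 44 + 15 + 36 + 30 + 32 + 30 + 6 + 18 + 47 + 40 + 38 = 515U.
⌈515 / 48⌉ = 11.

11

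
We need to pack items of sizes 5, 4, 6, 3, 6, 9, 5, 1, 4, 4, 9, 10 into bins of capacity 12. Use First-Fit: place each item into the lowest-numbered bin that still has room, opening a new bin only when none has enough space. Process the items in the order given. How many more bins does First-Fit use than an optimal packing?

1

First-Fit: [5,4,3] [6,6] [9,1] [5,4] [4] [9] [10] → 7 bins.
Total size 66; any packing needs at least ⌈66/12⌉ = 6 bins.
An optimal packing achieves that bound: [10,1] [9,3] [9] [6,6] [5,5] [4,4,4] → 6 bins.
Excess: 7 − 6 = 1.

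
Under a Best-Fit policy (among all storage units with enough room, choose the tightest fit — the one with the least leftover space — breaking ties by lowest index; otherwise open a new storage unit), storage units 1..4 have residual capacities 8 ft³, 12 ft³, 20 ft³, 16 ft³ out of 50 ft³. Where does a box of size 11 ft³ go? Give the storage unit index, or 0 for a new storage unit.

Storage units with room: storage unit 2 (12 ft³), storage unit 3 (20 ft³), storage unit 4 (16 ft³).
Tightest fit is storage unit 2 with 12 ft³ free.

2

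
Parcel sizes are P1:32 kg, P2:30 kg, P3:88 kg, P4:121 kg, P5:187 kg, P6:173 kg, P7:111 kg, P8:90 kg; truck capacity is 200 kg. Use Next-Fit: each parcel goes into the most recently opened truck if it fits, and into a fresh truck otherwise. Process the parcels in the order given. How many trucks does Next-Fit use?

6

Put P1 (32 kg) in truck 1; 168 kg remain.
Put P2 (30 kg) in truck 1; 138 kg remain.
Put P3 (88 kg) in truck 1; 50 kg remain.
Put P4 (121 kg) in truck 2; 79 kg remain.
Put P5 (187 kg) in truck 3; 13 kg remain.
Put P6 (173 kg) in truck 4; 27 kg remain.
Put P7 (111 kg) in truck 5; 89 kg remain.
Put P8 (90 kg) in truck 6; 110 kg remain.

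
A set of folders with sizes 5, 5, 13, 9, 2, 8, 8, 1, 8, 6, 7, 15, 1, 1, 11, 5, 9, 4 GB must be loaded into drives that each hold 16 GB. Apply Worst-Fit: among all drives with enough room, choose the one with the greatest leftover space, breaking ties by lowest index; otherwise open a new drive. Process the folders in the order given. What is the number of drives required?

9

5 GB → drive 1 (remaining 11 GB)
5 GB → drive 1 (remaining 6 GB)
13 GB → drive 2 (remaining 3 GB)
9 GB → drive 3 (remaining 7 GB)
2 GB → drive 3 (remaining 5 GB)
8 GB → drive 4 (remaining 8 GB)
8 GB → drive 4 (remaining 0 GB)
1 GB → drive 1 (remaining 5 GB)
8 GB → drive 5 (remaining 8 GB)
6 GB → drive 5 (remaining 2 GB)
7 GB → drive 6 (remaining 9 GB)
15 GB → drive 7 (remaining 1 GB)
1 GB → drive 6 (remaining 8 GB)
1 GB → drive 6 (remaining 7 GB)
11 GB → drive 8 (remaining 5 GB)
5 GB → drive 6 (remaining 2 GB)
9 GB → drive 9 (remaining 7 GB)
4 GB → drive 9 (remaining 3 GB)
Final drives: [5,5,1] [13] [9,2] [8,8] [8,6] [7,1,1,5] [15] [11] [9,4].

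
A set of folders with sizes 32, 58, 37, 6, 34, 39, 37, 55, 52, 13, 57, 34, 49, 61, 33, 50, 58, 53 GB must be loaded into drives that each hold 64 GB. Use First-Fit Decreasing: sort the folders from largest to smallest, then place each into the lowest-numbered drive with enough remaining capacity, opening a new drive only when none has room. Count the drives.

Sorted descending: 61, 58, 58, 57, 55, 53, 52, 50, 49, 39, 37, 37, 34, 34, 33, 32, 13, 6.
61 GB → drive 1 (remaining 3 GB)
58 GB → drive 2 (remaining 6 GB)
58 GB → drive 3 (remaining 6 GB)
57 GB → drive 4 (remaining 7 GB)
55 GB → drive 5 (remaining 9 GB)
53 GB → drive 6 (remaining 11 GB)
52 GB → drive 7 (remaining 12 GB)
50 GB → drive 8 (remaining 14 GB)
49 GB → drive 9 (remaining 15 GB)
39 GB → drive 10 (remaining 25 GB)
37 GB → drive 11 (remaining 27 GB)
37 GB → drive 12 (remaining 27 GB)
34 GB → drive 13 (remaining 30 GB)
34 GB → drive 14 (remaining 30 GB)
33 GB → drive 15 (remaining 31 GB)
32 GB → drive 16 (remaining 32 GB)
13 GB → drive 8 (remaining 1 GB)
6 GB → drive 2 (remaining 0 GB)

16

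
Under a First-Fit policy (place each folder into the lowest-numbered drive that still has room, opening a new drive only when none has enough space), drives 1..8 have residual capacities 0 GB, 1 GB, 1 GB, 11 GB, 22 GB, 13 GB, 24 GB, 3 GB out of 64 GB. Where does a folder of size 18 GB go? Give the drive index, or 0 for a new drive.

5

Drives with room: drive 5 (22 GB), drive 7 (24 GB).
The first with room is drive 5.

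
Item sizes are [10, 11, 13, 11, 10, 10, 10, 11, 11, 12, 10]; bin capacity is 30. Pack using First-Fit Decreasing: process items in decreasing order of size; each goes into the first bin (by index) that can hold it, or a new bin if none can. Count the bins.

5

Sorted descending: 13, 12, 11, 11, 11, 11, 10, 10, 10, 10, 10.
Put 13 in bin 1; 17 remain.
Put 12 in bin 1; 5 remain.
Put 11 in bin 2; 19 remain.
Put 11 in bin 2; 8 remain.
Put 11 in bin 3; 19 remain.
Put 11 in bin 3; 8 remain.
Put 10 in bin 4; 20 remain.
Put 10 in bin 4; 10 remain.
Put 10 in bin 4; 0 remain.
Put 10 in bin 5; 20 remain.
Put 10 in bin 5; 10 remain.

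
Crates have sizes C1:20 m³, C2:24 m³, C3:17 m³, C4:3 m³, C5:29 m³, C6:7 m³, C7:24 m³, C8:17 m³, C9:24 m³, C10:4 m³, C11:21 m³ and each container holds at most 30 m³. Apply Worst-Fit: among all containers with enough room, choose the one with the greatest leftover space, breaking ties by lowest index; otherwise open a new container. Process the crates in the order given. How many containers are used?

8 containers

Put C1 (20 m³) in container 1; 10 m³ remain.
Put C2 (24 m³) in container 2; 6 m³ remain.
Put C3 (17 m³) in container 3; 13 m³ remain.
Put C4 (3 m³) in container 3; 10 m³ remain.
Put C5 (29 m³) in container 4; 1 m³ remain.
Put C6 (7 m³) in container 1; 3 m³ remain.
Put C7 (24 m³) in container 5; 6 m³ remain.
Put C8 (17 m³) in container 6; 13 m³ remain.
Put C9 (24 m³) in container 7; 6 m³ remain.
Put C10 (4 m³) in container 6; 9 m³ remain.
Put C11 (21 m³) in container 8; 9 m³ remain.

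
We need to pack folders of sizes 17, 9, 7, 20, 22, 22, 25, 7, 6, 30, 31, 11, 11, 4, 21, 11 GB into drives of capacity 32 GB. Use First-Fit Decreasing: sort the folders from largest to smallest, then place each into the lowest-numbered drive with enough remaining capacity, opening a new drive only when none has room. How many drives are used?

Sorted descending: 31, 30, 25, 22, 22, 21, 20, 17, 11, 11, 11, 9, 7, 7, 6, 4.
Put 31 GB in drive 1; 1 GB remain.
Put 30 GB in drive 2; 2 GB remain.
Put 25 GB in drive 3; 7 GB remain.
Put 22 GB in drive 4; 10 GB remain.
Put 22 GB in drive 5; 10 GB remain.
Put 21 GB in drive 6; 11 GB remain.
Put 20 GB in drive 7; 12 GB remain.
Put 17 GB in drive 8; 15 GB remain.
Put 11 GB in drive 6; 0 GB remain.
Put 11 GB in drive 7; 1 GB remain.
Put 11 GB in drive 8; 4 GB remain.
Put 9 GB in drive 4; 1 GB remain.
Put 7 GB in drive 3; 0 GB remain.
Put 7 GB in drive 5; 3 GB remain.
Put 6 GB in drive 9; 26 GB remain.
Put 4 GB in drive 8; 0 GB remain.

9 drives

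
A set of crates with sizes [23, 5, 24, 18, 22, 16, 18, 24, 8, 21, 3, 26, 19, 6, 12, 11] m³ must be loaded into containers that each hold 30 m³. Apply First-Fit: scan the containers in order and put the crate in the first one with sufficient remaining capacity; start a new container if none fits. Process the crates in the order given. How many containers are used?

10

container 1: place 23 m³, 7 m³ left
container 1: place 5 m³, 2 m³ left
container 2: place 24 m³, 6 m³ left
container 3: place 18 m³, 12 m³ left
container 4: place 22 m³, 8 m³ left
container 5: place 16 m³, 14 m³ left
container 6: place 18 m³, 12 m³ left
container 7: place 24 m³, 6 m³ left
container 3: place 8 m³, 4 m³ left
container 8: place 21 m³, 9 m³ left
container 2: place 3 m³, 3 m³ left
container 9: place 26 m³, 4 m³ left
container 10: place 19 m³, 11 m³ left
container 4: place 6 m³, 2 m³ left
container 5: place 12 m³, 2 m³ left
container 6: place 11 m³, 1 m³ left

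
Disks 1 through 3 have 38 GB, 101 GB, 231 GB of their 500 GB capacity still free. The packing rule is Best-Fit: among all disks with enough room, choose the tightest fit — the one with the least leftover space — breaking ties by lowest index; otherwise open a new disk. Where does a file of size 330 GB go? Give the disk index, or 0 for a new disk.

No disk has ≥ 330 GB free, so a new disk is opened.

0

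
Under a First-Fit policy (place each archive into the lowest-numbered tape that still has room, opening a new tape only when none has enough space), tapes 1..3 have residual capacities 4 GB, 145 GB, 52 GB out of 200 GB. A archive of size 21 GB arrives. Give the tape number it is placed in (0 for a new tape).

Tapes with room: tape 2 (145 GB), tape 3 (52 GB).
The first with room is tape 2.

2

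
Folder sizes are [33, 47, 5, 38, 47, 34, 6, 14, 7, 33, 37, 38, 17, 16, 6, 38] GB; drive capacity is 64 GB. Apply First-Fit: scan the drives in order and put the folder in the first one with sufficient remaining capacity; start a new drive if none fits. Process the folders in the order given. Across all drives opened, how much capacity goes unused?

Put 33 GB in drive 1; 31 GB remain.
Put 47 GB in drive 2; 17 GB remain.
Put 5 GB in drive 1; 26 GB remain.
Put 38 GB in drive 3; 26 GB remain.
Put 47 GB in drive 4; 17 GB remain.
Put 34 GB in drive 5; 30 GB remain.
Put 6 GB in drive 1; 20 GB remain.
Put 14 GB in drive 1; 6 GB remain.
Put 7 GB in drive 2; 10 GB remain.
Put 33 GB in drive 6; 31 GB remain.
Put 37 GB in drive 7; 27 GB remain.
Put 38 GB in drive 8; 26 GB remain.
Put 17 GB in drive 3; 9 GB remain.
Put 16 GB in drive 4; 1 GB remain.
Put 6 GB in drive 1; 0 GB remain.
Put 38 GB in drive 9; 26 GB remain.
9 drives × 64 GB = 576 GB; used 416 GB; unused 160 GB.

160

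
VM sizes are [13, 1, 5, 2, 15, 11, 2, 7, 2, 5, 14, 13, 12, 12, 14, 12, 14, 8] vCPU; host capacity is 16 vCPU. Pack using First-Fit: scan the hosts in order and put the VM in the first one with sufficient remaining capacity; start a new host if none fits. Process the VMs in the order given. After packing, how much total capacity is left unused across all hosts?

30

13 vCPU → host 1 (remaining 3 vCPU)
1 vCPU → host 1 (remaining 2 vCPU)
5 vCPU → host 2 (remaining 11 vCPU)
2 vCPU → host 1 (remaining 0 vCPU)
15 vCPU → host 3 (remaining 1 vCPU)
11 vCPU → host 2 (remaining 0 vCPU)
2 vCPU → host 4 (remaining 14 vCPU)
7 vCPU → host 4 (remaining 7 vCPU)
2 vCPU → host 4 (remaining 5 vCPU)
5 vCPU → host 4 (remaining 0 vCPU)
14 vCPU → host 5 (remaining 2 vCPU)
13 vCPU → host 6 (remaining 3 vCPU)
12 vCPU → host 7 (remaining 4 vCPU)
12 vCPU → host 8 (remaining 4 vCPU)
14 vCPU → host 9 (remaining 2 vCPU)
12 vCPU → host 10 (remaining 4 vCPU)
14 vCPU → host 11 (remaining 2 vCPU)
8 vCPU → host 12 (remaining 8 vCPU)
12 hosts × 16 vCPU = 192 vCPU; used 162 vCPU; unused 30 vCPU.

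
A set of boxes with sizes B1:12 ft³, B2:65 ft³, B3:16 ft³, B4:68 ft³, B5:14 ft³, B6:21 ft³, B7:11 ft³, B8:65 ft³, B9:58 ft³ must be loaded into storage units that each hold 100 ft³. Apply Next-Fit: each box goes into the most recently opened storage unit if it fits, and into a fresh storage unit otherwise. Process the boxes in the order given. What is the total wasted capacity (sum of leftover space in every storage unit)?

70

storage unit 1: place B1 (12 ft³), 88 ft³ left
storage unit 1: place B2 (65 ft³), 23 ft³ left
storage unit 1: place B3 (16 ft³), 7 ft³ left
storage unit 2: place B4 (68 ft³), 32 ft³ left
storage unit 2: place B5 (14 ft³), 18 ft³ left
storage unit 3: place B6 (21 ft³), 79 ft³ left
storage unit 3: place B7 (11 ft³), 68 ft³ left
storage unit 3: place B8 (65 ft³), 3 ft³ left
storage unit 4: place B9 (58 ft³), 42 ft³ left
4 storage units × 100 ft³ = 400 ft³; used 330 ft³; unused 70 ft³.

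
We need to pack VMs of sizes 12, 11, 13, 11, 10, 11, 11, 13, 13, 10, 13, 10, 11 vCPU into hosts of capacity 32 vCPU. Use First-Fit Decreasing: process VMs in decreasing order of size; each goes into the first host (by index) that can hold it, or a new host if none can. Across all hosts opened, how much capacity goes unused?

43

Sorted descending: 13, 13, 13, 13, 12, 11, 11, 11, 11, 11, 10, 10, 10.
host 1: place 13 vCPU, 19 vCPU left
host 1: place 13 vCPU, 6 vCPU left
host 2: place 13 vCPU, 19 vCPU left
host 2: place 13 vCPU, 6 vCPU left
host 3: place 12 vCPU, 20 vCPU left
host 3: place 11 vCPU, 9 vCPU left
host 4: place 11 vCPU, 21 vCPU left
host 4: place 11 vCPU, 10 vCPU left
host 5: place 11 vCPU, 21 vCPU left
host 5: place 11 vCPU, 10 vCPU left
host 4: place 10 vCPU, 0 vCPU left
host 5: place 10 vCPU, 0 vCPU left
host 6: place 10 vCPU, 22 vCPU left
6 hosts × 32 vCPU = 192 vCPU; used 149 vCPU; unused 43 vCPU.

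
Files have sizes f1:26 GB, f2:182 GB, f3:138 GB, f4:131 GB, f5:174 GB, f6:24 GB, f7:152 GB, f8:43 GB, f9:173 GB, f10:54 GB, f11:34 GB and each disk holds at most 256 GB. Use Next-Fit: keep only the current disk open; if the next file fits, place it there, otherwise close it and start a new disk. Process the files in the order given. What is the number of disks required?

7 disks

f1 (26 GB) → disk 1 (remaining 230 GB)
f2 (182 GB) → disk 1 (remaining 48 GB)
f3 (138 GB) → disk 2 (remaining 118 GB)
f4 (131 GB) → disk 3 (remaining 125 GB)
f5 (174 GB) → disk 4 (remaining 82 GB)
f6 (24 GB) → disk 4 (remaining 58 GB)
f7 (152 GB) → disk 5 (remaining 104 GB)
f8 (43 GB) → disk 5 (remaining 61 GB)
f9 (173 GB) → disk 6 (remaining 83 GB)
f10 (54 GB) → disk 6 (remaining 29 GB)
f11 (34 GB) → disk 7 (remaining 222 GB)
Final disks: [26,182] [138] [131] [174,24] [152,43] [173,54] [34].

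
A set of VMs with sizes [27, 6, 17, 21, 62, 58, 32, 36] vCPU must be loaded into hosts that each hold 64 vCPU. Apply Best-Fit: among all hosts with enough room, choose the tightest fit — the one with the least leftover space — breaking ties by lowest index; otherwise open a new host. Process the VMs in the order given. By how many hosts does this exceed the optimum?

0

Best-Fit: [27,6,17] [21,32] [62] [58] [36] → 5 hosts.
Total size 259 vCPU; any packing needs at least ⌈259/64⌉ = 5 hosts.
So 5 is already optimal.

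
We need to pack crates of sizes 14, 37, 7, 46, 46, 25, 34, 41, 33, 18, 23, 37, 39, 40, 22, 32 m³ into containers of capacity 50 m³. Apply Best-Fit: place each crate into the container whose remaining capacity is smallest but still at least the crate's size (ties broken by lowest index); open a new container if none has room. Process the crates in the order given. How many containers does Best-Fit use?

Put 14 m³ in container 1; 36 m³ remain.
Put 37 m³ in container 2; 13 m³ remain.
Put 7 m³ in container 2; 6 m³ remain.
Put 46 m³ in container 3; 4 m³ remain.
Put 46 m³ in container 4; 4 m³ remain.
Put 25 m³ in container 1; 11 m³ remain.
Put 34 m³ in container 5; 16 m³ remain.
Put 41 m³ in container 6; 9 m³ remain.
Put 33 m³ in container 7; 17 m³ remain.
Put 18 m³ in container 8; 32 m³ remain.
Put 23 m³ in container 8; 9 m³ remain.
Put 37 m³ in container 9; 13 m³ remain.
Put 39 m³ in container 10; 11 m³ remain.
Put 40 m³ in container 11; 10 m³ remain.
Put 22 m³ in container 12; 28 m³ remain.
Put 32 m³ in container 13; 18 m³ remain.
Final containers: [14,25] [37,7] [46] [46] [34] [41] [33] [18,23] [37] [39] [40] [22] [32].

13 containers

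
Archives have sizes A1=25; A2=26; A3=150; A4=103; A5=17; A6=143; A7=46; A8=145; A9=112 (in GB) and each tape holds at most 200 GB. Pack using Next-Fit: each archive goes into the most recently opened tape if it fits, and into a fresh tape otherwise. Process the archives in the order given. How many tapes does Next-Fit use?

A1 (25 GB) → tape 1 (remaining 175 GB)
A2 (26 GB) → tape 1 (remaining 149 GB)
A3 (150 GB) → tape 2 (remaining 50 GB)
A4 (103 GB) → tape 3 (remaining 97 GB)
A5 (17 GB) → tape 3 (remaining 80 GB)
A6 (143 GB) → tape 4 (remaining 57 GB)
A7 (46 GB) → tape 4 (remaining 11 GB)
A8 (145 GB) → tape 5 (remaining 55 GB)
A9 (112 GB) → tape 6 (remaining 88 GB)
Final tapes: [25,26] [150] [103,17] [143,46] [145] [112].

6 tapes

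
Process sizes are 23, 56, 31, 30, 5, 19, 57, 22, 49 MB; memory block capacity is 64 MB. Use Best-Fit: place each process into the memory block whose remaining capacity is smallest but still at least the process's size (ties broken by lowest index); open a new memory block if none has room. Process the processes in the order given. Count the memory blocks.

Put 23 MB in memory block 1; 41 MB remain.
Put 56 MB in memory block 2; 8 MB remain.
Put 31 MB in memory block 1; 10 MB remain.
Put 30 MB in memory block 3; 34 MB remain.
Put 5 MB in memory block 2; 3 MB remain.
Put 19 MB in memory block 3; 15 MB remain.
Put 57 MB in memory block 4; 7 MB remain.
Put 22 MB in memory block 5; 42 MB remain.
Put 49 MB in memory block 6; 15 MB remain.
Final memory blocks: [23,31] [56,5] [30,19] [57] [22] [49].

6 memory blocks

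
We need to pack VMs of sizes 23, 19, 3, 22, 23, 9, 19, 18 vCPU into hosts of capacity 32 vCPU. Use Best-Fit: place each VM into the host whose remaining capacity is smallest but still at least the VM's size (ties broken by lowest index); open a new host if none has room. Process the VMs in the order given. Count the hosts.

6 hosts

host 1: place 23 vCPU, 9 vCPU left
host 2: place 19 vCPU, 13 vCPU left
host 1: place 3 vCPU, 6 vCPU left
host 3: place 22 vCPU, 10 vCPU left
host 4: place 23 vCPU, 9 vCPU left
host 4: place 9 vCPU, 0 vCPU left
host 5: place 19 vCPU, 13 vCPU left
host 6: place 18 vCPU, 14 vCPU left
Final hosts: [23,3] [19] [22] [23,9] [19] [18].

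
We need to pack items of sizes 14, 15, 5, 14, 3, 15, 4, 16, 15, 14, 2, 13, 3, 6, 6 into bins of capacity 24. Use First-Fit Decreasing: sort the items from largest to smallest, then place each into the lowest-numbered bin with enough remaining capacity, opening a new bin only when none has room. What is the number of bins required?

Sorted descending: 16, 15, 15, 15, 14, 14, 14, 13, 6, 6, 5, 4, 3, 3, 2.
16 → bin 1 (remaining 8)
15 → bin 2 (remaining 9)
15 → bin 3 (remaining 9)
15 → bin 4 (remaining 9)
14 → bin 5 (remaining 10)
14 → bin 6 (remaining 10)
14 → bin 7 (remaining 10)
13 → bin 8 (remaining 11)
6 → bin 1 (remaining 2)
6 → bin 2 (remaining 3)
5 → bin 3 (remaining 4)
4 → bin 3 (remaining 0)
3 → bin 2 (remaining 0)
3 → bin 4 (remaining 6)
2 → bin 1 (remaining 0)

8 bins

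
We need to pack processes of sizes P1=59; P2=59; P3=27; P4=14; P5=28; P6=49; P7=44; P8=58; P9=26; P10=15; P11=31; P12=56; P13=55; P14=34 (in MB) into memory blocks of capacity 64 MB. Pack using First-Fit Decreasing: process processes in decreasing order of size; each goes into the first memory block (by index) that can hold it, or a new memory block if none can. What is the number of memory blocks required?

10

Sorted descending: 59, 59, 58, 56, 55, 49, 44, 34, 31, 28, 27, 26, 15, 14.
memory block 1: place 59 MB, 5 MB left
memory block 2: place 59 MB, 5 MB left
memory block 3: place 58 MB, 6 MB left
memory block 4: place 56 MB, 8 MB left
memory block 5: place 55 MB, 9 MB left
memory block 6: place 49 MB, 15 MB left
memory block 7: place 44 MB, 20 MB left
memory block 8: place 34 MB, 30 MB left
memory block 9: place 31 MB, 33 MB left
memory block 8: place 28 MB, 2 MB left
memory block 9: place 27 MB, 6 MB left
memory block 10: place 26 MB, 38 MB left
memory block 6: place 15 MB, 0 MB left
memory block 7: place 14 MB, 6 MB left
Final memory blocks: [59] [59] [58] [56] [55] [49,15] [44,14] [34,28] [31,27] [26].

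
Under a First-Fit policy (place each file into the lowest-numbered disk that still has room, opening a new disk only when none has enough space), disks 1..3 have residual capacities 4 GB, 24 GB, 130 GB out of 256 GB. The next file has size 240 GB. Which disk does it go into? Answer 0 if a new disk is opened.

No disk has ≥ 240 GB free, so a new disk is opened.

0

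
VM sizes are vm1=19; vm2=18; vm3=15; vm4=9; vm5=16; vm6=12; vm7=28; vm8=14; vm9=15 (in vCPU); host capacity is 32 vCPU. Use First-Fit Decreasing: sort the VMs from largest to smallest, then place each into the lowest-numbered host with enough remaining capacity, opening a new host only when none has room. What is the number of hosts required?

Sorted descending: 28, 19, 18, 16, 15, 15, 14, 12, 9.
Put 28 vCPU in host 1; 4 vCPU remain.
Put 19 vCPU in host 2; 13 vCPU remain.
Put 18 vCPU in host 3; 14 vCPU remain.
Put 16 vCPU in host 4; 16 vCPU remain.
Put 15 vCPU in host 4; 1 vCPU remain.
Put 15 vCPU in host 5; 17 vCPU remain.
Put 14 vCPU in host 3; 0 vCPU remain.
Put 12 vCPU in host 2; 1 vCPU remain.
Put 9 vCPU in host 5; 8 vCPU remain.
Final hosts: [28] [19,12] [18,14] [16,15] [15,9].

5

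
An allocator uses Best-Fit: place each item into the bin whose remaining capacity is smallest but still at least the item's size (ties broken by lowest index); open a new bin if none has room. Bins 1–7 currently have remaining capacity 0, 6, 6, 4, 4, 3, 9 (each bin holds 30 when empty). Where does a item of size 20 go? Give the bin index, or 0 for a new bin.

No bin has ≥ 20 free, so a new bin is opened.

0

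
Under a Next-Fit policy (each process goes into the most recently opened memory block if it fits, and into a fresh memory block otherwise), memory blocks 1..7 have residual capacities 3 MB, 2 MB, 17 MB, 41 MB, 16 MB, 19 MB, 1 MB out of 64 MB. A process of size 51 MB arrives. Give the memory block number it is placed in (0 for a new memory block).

0

Next-Fit only looks at memory block 7, which has 1 MB free.
51 MB does not fit, so a new memory block is opened.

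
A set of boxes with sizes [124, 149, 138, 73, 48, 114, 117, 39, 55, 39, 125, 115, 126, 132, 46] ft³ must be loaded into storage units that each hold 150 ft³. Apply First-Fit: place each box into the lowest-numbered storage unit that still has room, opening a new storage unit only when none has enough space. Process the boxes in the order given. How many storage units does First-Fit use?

storage unit 1: place 124 ft³, 26 ft³ left
storage unit 2: place 149 ft³, 1 ft³ left
storage unit 3: place 138 ft³, 12 ft³ left
storage unit 4: place 73 ft³, 77 ft³ left
storage unit 4: place 48 ft³, 29 ft³ left
storage unit 5: place 114 ft³, 36 ft³ left
storage unit 6: place 117 ft³, 33 ft³ left
storage unit 7: place 39 ft³, 111 ft³ left
storage unit 7: place 55 ft³, 56 ft³ left
storage unit 7: place 39 ft³, 17 ft³ left
storage unit 8: place 125 ft³, 25 ft³ left
storage unit 9: place 115 ft³, 35 ft³ left
storage unit 10: place 126 ft³, 24 ft³ left
storage unit 11: place 132 ft³, 18 ft³ left
storage unit 12: place 46 ft³, 104 ft³ left
Final storage units: [124] [149] [138] [73,48] [114] [117] [39,55,39] [125] [115] [126] [132] [46].

12 storage units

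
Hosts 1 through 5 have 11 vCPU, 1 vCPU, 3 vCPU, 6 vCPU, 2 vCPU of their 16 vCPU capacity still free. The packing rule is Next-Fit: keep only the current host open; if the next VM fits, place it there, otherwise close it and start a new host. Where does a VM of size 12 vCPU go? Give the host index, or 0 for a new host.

Next-Fit only looks at host 5, which has 2 vCPU free.
12 vCPU does not fit, so a new host is opened.

0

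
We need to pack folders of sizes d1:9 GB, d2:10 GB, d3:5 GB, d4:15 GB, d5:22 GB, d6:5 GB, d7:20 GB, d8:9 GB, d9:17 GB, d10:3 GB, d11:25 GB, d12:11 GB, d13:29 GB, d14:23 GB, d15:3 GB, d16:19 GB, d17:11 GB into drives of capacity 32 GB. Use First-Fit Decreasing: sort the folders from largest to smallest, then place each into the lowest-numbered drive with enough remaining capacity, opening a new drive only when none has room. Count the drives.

Sorted descending: 29, 25, 23, 22, 20, 19, 17, 15, 11, 11, 10, 9, 9, 5, 5, 3, 3.
drive 1: place 29 GB, 3 GB left
drive 2: place 25 GB, 7 GB left
drive 3: place 23 GB, 9 GB left
drive 4: place 22 GB, 10 GB left
drive 5: place 20 GB, 12 GB left
drive 6: place 19 GB, 13 GB left
drive 7: place 17 GB, 15 GB left
drive 7: place 15 GB, 0 GB left
drive 5: place 11 GB, 1 GB left
drive 6: place 11 GB, 2 GB left
drive 4: place 10 GB, 0 GB left
drive 3: place 9 GB, 0 GB left
drive 8: place 9 GB, 23 GB left
drive 2: place 5 GB, 2 GB left
drive 8: place 5 GB, 18 GB left
drive 1: place 3 GB, 0 GB left
drive 8: place 3 GB, 15 GB left

8 drives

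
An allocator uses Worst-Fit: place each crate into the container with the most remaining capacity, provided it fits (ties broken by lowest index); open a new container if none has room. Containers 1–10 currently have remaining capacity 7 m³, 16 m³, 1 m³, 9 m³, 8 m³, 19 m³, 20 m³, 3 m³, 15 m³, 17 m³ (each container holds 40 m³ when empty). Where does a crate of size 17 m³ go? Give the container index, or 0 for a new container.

7

Containers with room: container 6 (19 m³), container 7 (20 m³), container 10 (17 m³).
Most room is container 7 with 20 m³ free.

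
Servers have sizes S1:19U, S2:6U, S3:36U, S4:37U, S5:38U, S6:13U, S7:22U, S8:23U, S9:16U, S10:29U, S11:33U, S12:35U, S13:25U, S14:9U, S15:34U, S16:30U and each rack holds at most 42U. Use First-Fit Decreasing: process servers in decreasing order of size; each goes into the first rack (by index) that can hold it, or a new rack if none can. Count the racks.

Sorted descending: 38, 37, 36, 35, 34, 33, 30, 29, 25, 23, 22, 19, 16, 13, 9, 6.
Put 38U in rack 1; 4U remain.
Put 37U in rack 2; 5U remain.
Put 36U in rack 3; 6U remain.
Put 35U in rack 4; 7U remain.
Put 34U in rack 5; 8U remain.
Put 33U in rack 6; 9U remain.
Put 30U in rack 7; 12U remain.
Put 29U in rack 8; 13U remain.
Put 25U in rack 9; 17U remain.
Put 23U in rack 10; 19U remain.
Put 22U in rack 11; 20U remain.
Put 19U in rack 10; 0U remain.
Put 16U in rack 9; 1U remain.
Put 13U in rack 8; 0U remain.
Put 9U in rack 6; 0U remain.
Put 6U in rack 3; 0U remain.
Final racks: [38] [37] [36,6] [35] [34] [33,9] [30] [29,13] [25,16] [23,19] [22].

11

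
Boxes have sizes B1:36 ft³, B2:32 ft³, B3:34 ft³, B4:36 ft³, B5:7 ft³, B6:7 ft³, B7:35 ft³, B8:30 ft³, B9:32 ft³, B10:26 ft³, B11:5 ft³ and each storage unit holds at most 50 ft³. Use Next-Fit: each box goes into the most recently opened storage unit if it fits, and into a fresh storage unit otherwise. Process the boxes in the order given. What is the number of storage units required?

8 storage units

storage unit 1: place B1 (36 ft³), 14 ft³ left
storage unit 2: place B2 (32 ft³), 18 ft³ left
storage unit 3: place B3 (34 ft³), 16 ft³ left
storage unit 4: place B4 (36 ft³), 14 ft³ left
storage unit 4: place B5 (7 ft³), 7 ft³ left
storage unit 4: place B6 (7 ft³), 0 ft³ left
storage unit 5: place B7 (35 ft³), 15 ft³ left
storage unit 6: place B8 (30 ft³), 20 ft³ left
storage unit 7: place B9 (32 ft³), 18 ft³ left
storage unit 8: place B10 (26 ft³), 24 ft³ left
storage unit 8: place B11 (5 ft³), 19 ft³ left
Final storage units: [36] [32] [34] [36,7,7] [35] [30] [32] [26,5].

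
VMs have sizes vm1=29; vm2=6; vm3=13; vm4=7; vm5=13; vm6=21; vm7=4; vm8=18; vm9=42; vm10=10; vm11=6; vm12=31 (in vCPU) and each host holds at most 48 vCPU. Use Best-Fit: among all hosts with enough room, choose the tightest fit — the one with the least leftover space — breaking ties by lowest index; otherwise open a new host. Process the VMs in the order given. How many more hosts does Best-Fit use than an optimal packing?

0

Best-Fit: [29,6,13] [7,13,21,4] [18,10] [42,6] [31] → 5 hosts.
Total size 200 vCPU; any packing needs at least ⌈200/48⌉ = 5 hosts.
So 5 is already optimal.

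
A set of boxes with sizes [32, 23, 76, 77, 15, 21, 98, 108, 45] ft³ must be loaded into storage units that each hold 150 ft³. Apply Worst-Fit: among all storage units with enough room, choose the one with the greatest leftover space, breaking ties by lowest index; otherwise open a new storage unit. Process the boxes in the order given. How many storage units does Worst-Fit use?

4

32 ft³ → storage unit 1 (remaining 118 ft³)
23 ft³ → storage unit 1 (remaining 95 ft³)
76 ft³ → storage unit 1 (remaining 19 ft³)
77 ft³ → storage unit 2 (remaining 73 ft³)
15 ft³ → storage unit 2 (remaining 58 ft³)
21 ft³ → storage unit 2 (remaining 37 ft³)
98 ft³ → storage unit 3 (remaining 52 ft³)
108 ft³ → storage unit 4 (remaining 42 ft³)
45 ft³ → storage unit 3 (remaining 7 ft³)
Final storage units: [32,23,76] [77,15,21] [98,45] [108].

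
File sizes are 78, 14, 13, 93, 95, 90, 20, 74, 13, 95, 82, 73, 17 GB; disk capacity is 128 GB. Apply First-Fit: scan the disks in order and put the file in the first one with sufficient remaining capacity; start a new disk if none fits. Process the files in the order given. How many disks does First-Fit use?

disk 1: place 78 GB, 50 GB left
disk 1: place 14 GB, 36 GB left
disk 1: place 13 GB, 23 GB left
disk 2: place 93 GB, 35 GB left
disk 3: place 95 GB, 33 GB left
disk 4: place 90 GB, 38 GB left
disk 1: place 20 GB, 3 GB left
disk 5: place 74 GB, 54 GB left
disk 2: place 13 GB, 22 GB left
disk 6: place 95 GB, 33 GB left
disk 7: place 82 GB, 46 GB left
disk 8: place 73 GB, 55 GB left
disk 2: place 17 GB, 5 GB left
Final disks: [78,14,13,20] [93,13,17] [95] [90] [74] [95] [82] [73].

8 disks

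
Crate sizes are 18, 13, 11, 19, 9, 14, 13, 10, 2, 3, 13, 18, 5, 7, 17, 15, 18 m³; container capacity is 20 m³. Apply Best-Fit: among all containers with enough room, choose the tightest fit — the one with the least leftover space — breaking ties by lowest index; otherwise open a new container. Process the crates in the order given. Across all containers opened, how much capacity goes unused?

18 m³ → container 1 (remaining 2 m³)
13 m³ → container 2 (remaining 7 m³)
11 m³ → container 3 (remaining 9 m³)
19 m³ → container 4 (remaining 1 m³)
9 m³ → container 3 (remaining 0 m³)
14 m³ → container 5 (remaining 6 m³)
13 m³ → container 6 (remaining 7 m³)
10 m³ → container 7 (remaining 10 m³)
2 m³ → container 1 (remaining 0 m³)
3 m³ → container 5 (remaining 3 m³)
13 m³ → container 8 (remaining 7 m³)
18 m³ → container 9 (remaining 2 m³)
5 m³ → container 2 (remaining 2 m³)
7 m³ → container 6 (remaining 0 m³)
17 m³ → container 10 (remaining 3 m³)
15 m³ → container 11 (remaining 5 m³)
18 m³ → container 12 (remaining 2 m³)
12 containers × 20 m³ = 240 m³; used 205 m³; unused 35 m³.

35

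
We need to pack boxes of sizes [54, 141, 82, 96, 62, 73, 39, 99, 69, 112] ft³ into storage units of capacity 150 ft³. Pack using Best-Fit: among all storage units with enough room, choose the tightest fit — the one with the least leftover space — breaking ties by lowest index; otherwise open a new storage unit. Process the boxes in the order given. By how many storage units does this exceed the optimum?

1

Best-Fit: [54,82] [141] [96,39] [62,73] [99] [69] [112] → 7 storage units.
Total size 827 ft³; any packing needs at least ⌈827/150⌉ = 6 storage units.
An optimal packing achieves that bound: [141] [112] [99,39] [96,54] [82,62] [73,69] → 6 storage units.
Excess: 7 − 6 = 1.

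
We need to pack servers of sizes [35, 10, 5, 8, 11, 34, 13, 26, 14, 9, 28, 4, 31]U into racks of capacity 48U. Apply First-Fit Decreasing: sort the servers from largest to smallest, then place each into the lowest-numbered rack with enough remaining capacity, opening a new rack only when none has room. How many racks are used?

5

Sorted descending: 35, 34, 31, 28, 26, 14, 13, 11, 10, 9, 8, 5, 4.
rack 1: place 35U, 13U left
rack 2: place 34U, 14U left
rack 3: place 31U, 17U left
rack 4: place 28U, 20U left
rack 5: place 26U, 22U left
rack 2: place 14U, 0U left
rack 1: place 13U, 0U left
rack 3: place 11U, 6U left
rack 4: place 10U, 10U left
rack 4: place 9U, 1U left
rack 5: place 8U, 14U left
rack 3: place 5U, 1U left
rack 5: place 4U, 10U left
Final racks: [35,13] [34,14] [31,11,5] [28,10,9] [26,8,4].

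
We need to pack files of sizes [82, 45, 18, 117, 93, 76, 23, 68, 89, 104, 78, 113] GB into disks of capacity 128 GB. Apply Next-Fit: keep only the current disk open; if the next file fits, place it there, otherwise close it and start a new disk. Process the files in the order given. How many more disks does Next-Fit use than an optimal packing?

1

Next-Fit: [82,45] [18] [117] [93] [76,23] [68] [89] [104] [78] [113] → 10 disks.
9 files exceed 64 GB (half the capacity), and no two of those can share a disk, so at least 9 disks are needed.
An optimal packing achieves that bound: [117] [113] [104,23] [93,18] [89] [82,45] [78] [76] [68] → 9 disks.
Excess: 10 − 9 = 1.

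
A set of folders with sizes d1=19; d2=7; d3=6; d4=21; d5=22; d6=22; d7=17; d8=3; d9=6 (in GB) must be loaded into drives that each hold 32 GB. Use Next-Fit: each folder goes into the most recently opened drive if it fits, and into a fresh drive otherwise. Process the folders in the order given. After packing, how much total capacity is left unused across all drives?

d1 (19 GB) → drive 1 (remaining 13 GB)
d2 (7 GB) → drive 1 (remaining 6 GB)
d3 (6 GB) → drive 1 (remaining 0 GB)
d4 (21 GB) → drive 2 (remaining 11 GB)
d5 (22 GB) → drive 3 (remaining 10 GB)
d6 (22 GB) → drive 4 (remaining 10 GB)
d7 (17 GB) → drive 5 (remaining 15 GB)
d8 (3 GB) → drive 5 (remaining 12 GB)
d9 (6 GB) → drive 5 (remaining 6 GB)
5 drives × 32 GB = 160 GB; used 123 GB; unused 37 GB.

37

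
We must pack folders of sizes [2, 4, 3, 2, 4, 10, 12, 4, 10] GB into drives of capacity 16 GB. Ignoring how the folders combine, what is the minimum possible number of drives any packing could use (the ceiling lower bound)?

4

Total size = 2 + 4 + 3 + 2 + 4 + 10 + 12 + 4 + 10 = 51 GB.
⌈51 / 16⌉ = 4.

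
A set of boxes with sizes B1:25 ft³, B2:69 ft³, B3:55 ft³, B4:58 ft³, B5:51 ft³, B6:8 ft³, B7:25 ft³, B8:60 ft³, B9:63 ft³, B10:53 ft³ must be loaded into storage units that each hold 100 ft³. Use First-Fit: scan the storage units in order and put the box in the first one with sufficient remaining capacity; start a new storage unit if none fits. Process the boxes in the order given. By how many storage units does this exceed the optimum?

0

First-Fit: [25,69] [55,8,25] [58] [51] [60] [63] [53] → 7 storage units.
7 boxes exceed 50 ft³ (half the capacity), and no two of those can share a storage unit, so at least 7 storage units are needed.
So 7 is already optimal.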